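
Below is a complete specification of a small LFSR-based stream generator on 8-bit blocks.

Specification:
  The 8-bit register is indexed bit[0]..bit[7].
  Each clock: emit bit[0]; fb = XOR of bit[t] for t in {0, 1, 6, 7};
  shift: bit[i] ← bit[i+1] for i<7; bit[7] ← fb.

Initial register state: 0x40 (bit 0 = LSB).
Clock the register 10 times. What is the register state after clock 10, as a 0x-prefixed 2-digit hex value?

0x3E

reg_0 = 0x40
clock 1: out=0, reg = 0xA0
clock 2: out=0, reg = 0xD0
clock 3: out=0, reg = 0x68
clock 4: out=0, reg = 0xB4
clock 5: out=0, reg = 0xDA
clock 6: out=0, reg = 0xED
clock 7: out=1, reg = 0xF6
clock 8: out=0, reg = 0xFB
clock 9: out=1, reg = 0x7D
clock 10: out=1, reg = 0x3E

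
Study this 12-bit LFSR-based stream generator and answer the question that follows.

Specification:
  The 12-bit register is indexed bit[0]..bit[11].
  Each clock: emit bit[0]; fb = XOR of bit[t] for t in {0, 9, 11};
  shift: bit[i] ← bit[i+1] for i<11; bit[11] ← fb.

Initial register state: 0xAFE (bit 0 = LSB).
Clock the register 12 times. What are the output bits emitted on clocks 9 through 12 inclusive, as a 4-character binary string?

0101

reg_0 = 0xAFE
clock 1: out=0, reg = 0x57F
clock 2: out=1, reg = 0xABF
clock 3: out=1, reg = 0xD5F
clock 4: out=1, reg = 0x6AF
clock 5: out=1, reg = 0x357
clock 6: out=1, reg = 0x1AB
clock 7: out=1, reg = 0x8D5
clock 8: out=1, reg = 0x46A
clock 9: out=0, reg = 0x235
clock 10: out=1, reg = 0x11A
clock 11: out=0, reg = 0x08D
clock 12: out=1, reg = 0x846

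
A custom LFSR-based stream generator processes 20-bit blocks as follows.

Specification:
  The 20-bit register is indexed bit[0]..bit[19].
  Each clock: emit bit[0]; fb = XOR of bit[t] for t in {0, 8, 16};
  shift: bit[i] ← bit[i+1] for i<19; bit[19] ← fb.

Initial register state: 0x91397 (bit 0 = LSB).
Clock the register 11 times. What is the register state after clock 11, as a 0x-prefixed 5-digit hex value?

reg_0 = 0x91397
clock 1: out=1, reg = 0xC89CB
clock 2: out=1, reg = 0x644E5
clock 3: out=1, reg = 0xB2272
clock 4: out=0, reg = 0xD9139
clock 5: out=1, reg = 0xEC89C
clock 6: out=0, reg = 0x7644E
clock 7: out=0, reg = 0xBB227
clock 8: out=1, reg = 0x5D913
clock 9: out=1, reg = 0xAEC89
clock 10: out=1, reg = 0xD7644
clock 11: out=0, reg = 0xEBB22

0xEBB22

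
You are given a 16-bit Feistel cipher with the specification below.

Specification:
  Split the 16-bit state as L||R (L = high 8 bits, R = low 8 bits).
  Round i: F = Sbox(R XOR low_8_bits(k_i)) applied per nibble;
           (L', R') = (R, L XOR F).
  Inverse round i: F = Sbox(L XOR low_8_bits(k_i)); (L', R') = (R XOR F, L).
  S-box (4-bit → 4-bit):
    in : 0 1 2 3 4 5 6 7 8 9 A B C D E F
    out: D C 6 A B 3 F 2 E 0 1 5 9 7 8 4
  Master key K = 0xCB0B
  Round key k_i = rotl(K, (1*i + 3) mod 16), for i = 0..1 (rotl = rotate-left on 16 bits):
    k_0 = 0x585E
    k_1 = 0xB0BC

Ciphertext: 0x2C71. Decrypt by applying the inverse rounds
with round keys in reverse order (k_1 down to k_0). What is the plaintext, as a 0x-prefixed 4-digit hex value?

0x4A7C

s_0 = ciphertext = 0x2C71
s_1 = InvRound(s_0, k_1) = 0x7C2C
s_2 = InvRound(s_1, k_0) = 0x4A7C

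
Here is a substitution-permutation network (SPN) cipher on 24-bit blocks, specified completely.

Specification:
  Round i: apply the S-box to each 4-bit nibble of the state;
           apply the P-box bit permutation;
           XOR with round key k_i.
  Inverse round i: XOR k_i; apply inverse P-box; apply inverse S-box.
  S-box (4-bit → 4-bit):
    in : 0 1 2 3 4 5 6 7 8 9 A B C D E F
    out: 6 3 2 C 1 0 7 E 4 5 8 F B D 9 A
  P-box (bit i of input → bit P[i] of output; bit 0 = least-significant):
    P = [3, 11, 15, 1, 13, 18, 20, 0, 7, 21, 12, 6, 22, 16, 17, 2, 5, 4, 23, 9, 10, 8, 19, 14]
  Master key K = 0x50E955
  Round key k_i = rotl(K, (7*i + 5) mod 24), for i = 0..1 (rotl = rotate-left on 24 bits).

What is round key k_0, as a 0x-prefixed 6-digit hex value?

0x1D2AAA

K = 0x50E955
k_0 = rotl(K, (7*0+5) mod 24) = rotl(K, 5) = 0x1D2AAA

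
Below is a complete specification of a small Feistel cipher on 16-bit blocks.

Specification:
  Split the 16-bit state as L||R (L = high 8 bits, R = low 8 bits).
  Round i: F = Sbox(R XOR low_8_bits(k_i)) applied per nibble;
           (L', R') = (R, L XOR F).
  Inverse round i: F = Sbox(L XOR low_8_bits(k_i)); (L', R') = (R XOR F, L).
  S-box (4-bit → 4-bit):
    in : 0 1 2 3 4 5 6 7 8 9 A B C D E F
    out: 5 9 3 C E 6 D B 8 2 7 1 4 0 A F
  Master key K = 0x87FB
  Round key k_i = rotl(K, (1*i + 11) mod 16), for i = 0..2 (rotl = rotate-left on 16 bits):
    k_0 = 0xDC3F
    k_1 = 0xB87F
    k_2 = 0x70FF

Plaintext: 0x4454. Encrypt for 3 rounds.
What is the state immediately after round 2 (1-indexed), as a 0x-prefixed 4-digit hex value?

s_0 = plaintext = 0x4454
s_1 = Round(s_0, k_0) = 0x5495
s_2 = Round(s_1, k_1) = 0x95F3
s_3 = Round(s_2, k_2) = 0xF3C1

0x95F3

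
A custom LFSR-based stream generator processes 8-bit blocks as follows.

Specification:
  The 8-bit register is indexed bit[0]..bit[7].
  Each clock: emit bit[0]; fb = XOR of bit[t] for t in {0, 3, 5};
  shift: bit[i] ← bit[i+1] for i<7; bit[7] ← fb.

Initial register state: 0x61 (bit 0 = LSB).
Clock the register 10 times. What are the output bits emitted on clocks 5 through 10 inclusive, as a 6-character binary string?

reg_0 = 0x61
clock 1: out=1, reg = 0x30
clock 2: out=0, reg = 0x98
clock 3: out=0, reg = 0xCC
clock 4: out=0, reg = 0xE6
clock 5: out=0, reg = 0xF3
clock 6: out=1, reg = 0x79
clock 7: out=1, reg = 0xBC
clock 8: out=0, reg = 0x5E
clock 9: out=0, reg = 0xAF
clock 10: out=1, reg = 0xD7

011001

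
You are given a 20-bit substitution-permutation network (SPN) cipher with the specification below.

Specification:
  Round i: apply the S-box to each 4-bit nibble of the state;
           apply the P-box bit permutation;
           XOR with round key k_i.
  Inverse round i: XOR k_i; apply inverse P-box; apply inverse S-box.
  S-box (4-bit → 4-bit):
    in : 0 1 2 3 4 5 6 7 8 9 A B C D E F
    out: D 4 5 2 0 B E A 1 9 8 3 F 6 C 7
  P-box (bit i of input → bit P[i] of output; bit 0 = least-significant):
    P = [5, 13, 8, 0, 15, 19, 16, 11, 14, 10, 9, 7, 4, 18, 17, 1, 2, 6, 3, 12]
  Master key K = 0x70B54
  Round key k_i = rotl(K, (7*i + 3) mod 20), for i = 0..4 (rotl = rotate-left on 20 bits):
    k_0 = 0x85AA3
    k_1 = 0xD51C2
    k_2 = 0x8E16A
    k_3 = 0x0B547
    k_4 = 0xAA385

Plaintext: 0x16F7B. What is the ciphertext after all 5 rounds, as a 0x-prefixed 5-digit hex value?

0x3FA8C

s_0 = plaintext = 0x16F7B
s_1 = Round(s_0, k_0) = 0x63489
s_2 = Round(s_1, k_1) = 0x9C1AB
s_3 = Round(s_2, k_2) = 0xEDB5C
s_4 = Round(s_3, k_3) = 0xE486E
s_5 = Round(s_4, k_4) = 0x3FA8C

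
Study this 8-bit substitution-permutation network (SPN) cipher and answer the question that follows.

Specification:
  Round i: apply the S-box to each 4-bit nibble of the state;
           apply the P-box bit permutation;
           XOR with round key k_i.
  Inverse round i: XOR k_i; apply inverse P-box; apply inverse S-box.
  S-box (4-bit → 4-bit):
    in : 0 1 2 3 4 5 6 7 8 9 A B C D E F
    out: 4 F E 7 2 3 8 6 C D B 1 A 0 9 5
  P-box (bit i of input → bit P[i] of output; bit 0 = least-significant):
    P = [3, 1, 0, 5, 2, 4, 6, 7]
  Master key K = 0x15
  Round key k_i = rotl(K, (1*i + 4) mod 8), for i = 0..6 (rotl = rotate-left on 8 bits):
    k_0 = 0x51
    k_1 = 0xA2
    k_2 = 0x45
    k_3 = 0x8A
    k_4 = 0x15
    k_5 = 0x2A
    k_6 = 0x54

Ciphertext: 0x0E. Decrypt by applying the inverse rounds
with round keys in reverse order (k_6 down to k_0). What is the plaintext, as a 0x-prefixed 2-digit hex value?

0x8B

s_0 = ciphertext = 0x0E
s_1 = InvRound(s_0, k_6) = 0x75
s_2 = InvRound(s_1, k_5) = 0x33
s_3 = InvRound(s_2, k_4) = 0xBC
s_4 = InvRound(s_3, k_3) = 0x5C
s_5 = InvRound(s_4, k_2) = 0x4F
s_6 = InvRound(s_5, k_1) = 0x99
s_7 = InvRound(s_6, k_0) = 0x8B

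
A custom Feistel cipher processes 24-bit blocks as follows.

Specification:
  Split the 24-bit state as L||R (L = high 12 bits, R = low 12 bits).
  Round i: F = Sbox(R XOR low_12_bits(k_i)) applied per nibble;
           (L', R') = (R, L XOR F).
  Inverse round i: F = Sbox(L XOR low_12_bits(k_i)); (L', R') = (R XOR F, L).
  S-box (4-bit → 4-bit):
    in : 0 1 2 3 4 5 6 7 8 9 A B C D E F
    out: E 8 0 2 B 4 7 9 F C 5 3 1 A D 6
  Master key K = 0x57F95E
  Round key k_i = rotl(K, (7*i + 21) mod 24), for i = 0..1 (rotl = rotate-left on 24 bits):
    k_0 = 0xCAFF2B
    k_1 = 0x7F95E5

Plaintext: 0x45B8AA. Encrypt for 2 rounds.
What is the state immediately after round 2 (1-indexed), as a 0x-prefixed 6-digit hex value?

s_0 = plaintext = 0x45B8AA
s_1 = Round(s_0, k_0) = 0x8AADA3
s_2 = Round(s_1, k_1) = 0xDA371D

0xDA371D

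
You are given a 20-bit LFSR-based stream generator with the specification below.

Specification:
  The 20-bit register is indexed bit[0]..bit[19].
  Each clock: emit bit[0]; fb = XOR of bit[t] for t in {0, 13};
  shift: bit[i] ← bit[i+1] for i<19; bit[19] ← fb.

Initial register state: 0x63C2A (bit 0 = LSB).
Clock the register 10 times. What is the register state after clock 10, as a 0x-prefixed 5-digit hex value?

0x66D8F

reg_0 = 0x63C2A
clock 1: out=0, reg = 0xB1E15
clock 2: out=1, reg = 0xD8F0A
clock 3: out=0, reg = 0x6C785
clock 4: out=1, reg = 0xB63C2
clock 5: out=0, reg = 0xDB1E1
clock 6: out=1, reg = 0x6D8F0
clock 7: out=0, reg = 0x36C78
clock 8: out=0, reg = 0x9B63C
clock 9: out=0, reg = 0xCDB1E
clock 10: out=0, reg = 0x66D8F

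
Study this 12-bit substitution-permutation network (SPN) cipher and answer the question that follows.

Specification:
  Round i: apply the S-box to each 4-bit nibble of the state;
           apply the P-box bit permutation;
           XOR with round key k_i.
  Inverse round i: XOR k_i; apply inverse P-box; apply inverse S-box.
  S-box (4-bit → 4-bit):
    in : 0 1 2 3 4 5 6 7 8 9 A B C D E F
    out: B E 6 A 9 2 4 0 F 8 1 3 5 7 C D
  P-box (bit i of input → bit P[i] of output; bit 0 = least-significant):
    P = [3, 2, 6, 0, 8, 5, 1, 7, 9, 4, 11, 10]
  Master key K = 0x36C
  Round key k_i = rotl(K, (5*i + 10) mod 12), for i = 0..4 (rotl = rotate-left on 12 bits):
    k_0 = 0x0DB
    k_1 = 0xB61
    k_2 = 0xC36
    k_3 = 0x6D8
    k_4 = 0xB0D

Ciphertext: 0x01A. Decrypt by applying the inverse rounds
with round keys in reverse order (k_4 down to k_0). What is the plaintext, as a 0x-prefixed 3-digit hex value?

s_0 = ciphertext = 0x01A
s_1 = InvRound(s_0, k_4) = 0xDC3
s_2 = InvRound(s_1, k_3) = 0xDC4
s_3 = InvRound(s_2, k_2) = 0x586
s_4 = InvRound(s_3, k_1) = 0xF11
s_5 = InvRound(s_4, k_0) = 0xFFC

0xFFC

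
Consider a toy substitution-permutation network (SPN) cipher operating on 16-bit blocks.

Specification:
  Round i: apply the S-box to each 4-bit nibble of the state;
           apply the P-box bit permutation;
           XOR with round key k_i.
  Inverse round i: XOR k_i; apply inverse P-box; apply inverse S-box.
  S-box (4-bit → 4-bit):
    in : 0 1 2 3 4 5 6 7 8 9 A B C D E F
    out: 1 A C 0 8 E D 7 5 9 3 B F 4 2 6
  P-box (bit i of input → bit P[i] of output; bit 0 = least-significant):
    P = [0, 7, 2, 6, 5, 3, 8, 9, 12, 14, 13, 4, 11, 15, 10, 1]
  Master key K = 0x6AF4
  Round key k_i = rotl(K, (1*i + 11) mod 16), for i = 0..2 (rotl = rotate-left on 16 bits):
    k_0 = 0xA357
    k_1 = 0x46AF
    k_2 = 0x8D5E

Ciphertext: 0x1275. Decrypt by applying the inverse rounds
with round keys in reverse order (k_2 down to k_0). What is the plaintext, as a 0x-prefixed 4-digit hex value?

0xE70B

s_0 = ciphertext = 0x1275
s_1 = InvRound(s_0, k_2) = 0xC0C0
s_2 = InvRound(s_1, k_1) = 0x53B6
s_3 = InvRound(s_2, k_0) = 0xE70B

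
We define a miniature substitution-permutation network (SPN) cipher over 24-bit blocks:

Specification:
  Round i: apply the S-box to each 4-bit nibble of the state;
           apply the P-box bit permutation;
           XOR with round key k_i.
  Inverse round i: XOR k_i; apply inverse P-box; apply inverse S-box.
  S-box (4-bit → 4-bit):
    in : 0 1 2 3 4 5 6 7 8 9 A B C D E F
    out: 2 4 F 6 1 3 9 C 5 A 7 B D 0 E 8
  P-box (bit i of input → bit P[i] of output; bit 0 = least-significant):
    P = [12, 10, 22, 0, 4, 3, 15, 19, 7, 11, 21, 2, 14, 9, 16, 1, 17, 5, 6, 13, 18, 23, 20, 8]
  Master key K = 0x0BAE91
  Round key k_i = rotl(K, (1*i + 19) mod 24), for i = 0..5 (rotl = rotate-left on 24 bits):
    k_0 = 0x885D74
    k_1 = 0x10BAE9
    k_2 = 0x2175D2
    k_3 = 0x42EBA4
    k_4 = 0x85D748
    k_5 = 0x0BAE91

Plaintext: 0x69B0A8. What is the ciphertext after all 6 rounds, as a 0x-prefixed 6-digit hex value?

s_0 = plaintext = 0x69B0A8
s_1 = Round(s_0, k_0) = 0xCCA64E
s_2 = Round(s_1, k_1) = 0x47DD3C
s_3 = Round(s_2, k_2) = 0x65C59B
s_4 = Round(s_3, k_3) = 0x4DB60F
s_5 = Round(s_4, k_4) = 0x8195C7
s_6 = Round(s_5, k_5) = 0x572442

0x572442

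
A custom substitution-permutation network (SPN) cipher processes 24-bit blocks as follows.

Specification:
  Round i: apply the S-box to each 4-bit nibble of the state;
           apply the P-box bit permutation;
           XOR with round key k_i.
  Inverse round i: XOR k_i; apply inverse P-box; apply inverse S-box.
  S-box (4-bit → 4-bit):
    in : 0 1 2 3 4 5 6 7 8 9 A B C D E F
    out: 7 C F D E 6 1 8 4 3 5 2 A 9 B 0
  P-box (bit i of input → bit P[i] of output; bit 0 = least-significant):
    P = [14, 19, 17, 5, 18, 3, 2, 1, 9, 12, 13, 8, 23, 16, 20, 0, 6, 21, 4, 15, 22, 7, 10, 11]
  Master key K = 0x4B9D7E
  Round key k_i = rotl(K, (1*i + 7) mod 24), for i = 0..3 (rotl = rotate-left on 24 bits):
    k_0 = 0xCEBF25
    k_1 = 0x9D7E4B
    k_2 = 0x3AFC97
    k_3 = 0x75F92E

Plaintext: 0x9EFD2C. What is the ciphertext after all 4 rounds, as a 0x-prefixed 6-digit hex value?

0xAF203A

s_0 = plaintext = 0x9EFD2C
s_1 = Round(s_0, k_0) = 0xA23CCB
s_2 = Round(s_1, k_1) = 0x65EB10
s_3 = Round(s_2, k_2) = 0xD1AC80
s_4 = Round(s_3, k_3) = 0xAF203A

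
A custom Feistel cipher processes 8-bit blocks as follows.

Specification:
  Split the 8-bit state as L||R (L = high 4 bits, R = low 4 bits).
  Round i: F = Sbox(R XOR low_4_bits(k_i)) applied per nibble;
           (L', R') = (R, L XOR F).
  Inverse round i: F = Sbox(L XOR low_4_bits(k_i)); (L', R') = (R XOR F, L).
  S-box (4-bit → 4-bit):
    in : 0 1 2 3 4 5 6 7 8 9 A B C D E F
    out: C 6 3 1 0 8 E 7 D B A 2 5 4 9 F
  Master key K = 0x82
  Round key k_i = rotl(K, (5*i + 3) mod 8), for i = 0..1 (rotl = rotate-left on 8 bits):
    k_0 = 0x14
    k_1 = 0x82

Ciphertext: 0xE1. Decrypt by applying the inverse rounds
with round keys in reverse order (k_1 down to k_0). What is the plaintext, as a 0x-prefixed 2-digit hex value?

0x24

s_0 = ciphertext = 0xE1
s_1 = InvRound(s_0, k_1) = 0x4E
s_2 = InvRound(s_1, k_0) = 0x24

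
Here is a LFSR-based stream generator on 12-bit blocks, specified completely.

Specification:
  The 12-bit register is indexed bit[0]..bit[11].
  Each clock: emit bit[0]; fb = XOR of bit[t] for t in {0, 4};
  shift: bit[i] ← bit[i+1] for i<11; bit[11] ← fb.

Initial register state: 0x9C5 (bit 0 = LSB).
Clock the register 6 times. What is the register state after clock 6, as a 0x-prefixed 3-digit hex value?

reg_0 = 0x9C5
clock 1: out=1, reg = 0xCE2
clock 2: out=0, reg = 0x671
clock 3: out=1, reg = 0x338
clock 4: out=0, reg = 0x99C
clock 5: out=0, reg = 0xCCE
clock 6: out=0, reg = 0x667

0x667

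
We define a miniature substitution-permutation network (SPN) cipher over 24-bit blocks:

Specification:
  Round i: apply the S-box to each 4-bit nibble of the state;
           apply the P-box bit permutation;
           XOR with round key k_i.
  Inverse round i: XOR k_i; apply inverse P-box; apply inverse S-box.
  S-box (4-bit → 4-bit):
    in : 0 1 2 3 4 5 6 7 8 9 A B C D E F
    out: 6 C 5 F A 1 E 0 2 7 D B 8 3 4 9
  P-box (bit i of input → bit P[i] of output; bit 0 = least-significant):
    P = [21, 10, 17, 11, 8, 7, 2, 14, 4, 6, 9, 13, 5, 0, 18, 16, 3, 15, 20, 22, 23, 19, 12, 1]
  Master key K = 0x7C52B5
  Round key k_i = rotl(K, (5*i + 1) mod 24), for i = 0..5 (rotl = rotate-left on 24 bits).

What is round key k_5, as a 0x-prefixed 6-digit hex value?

K = 0x7C52B5
k_0 = rotl(K, (5*0+1) mod 24) = rotl(K, 1) = 0xF8A56A
k_1 = rotl(K, (5*1+1) mod 24) = rotl(K, 6) = 0x14AD5F
k_2 = rotl(K, (5*2+1) mod 24) = rotl(K, 11) = 0x95ABE2
k_3 = rotl(K, (5*3+1) mod 24) = rotl(K, 16) = 0xB57C52
k_4 = rotl(K, (5*4+1) mod 24) = rotl(K, 21) = 0xAF8A56
k_5 = rotl(K, (5*5+1) mod 24) = rotl(K, 2) = 0xF14AD5

0xF14AD5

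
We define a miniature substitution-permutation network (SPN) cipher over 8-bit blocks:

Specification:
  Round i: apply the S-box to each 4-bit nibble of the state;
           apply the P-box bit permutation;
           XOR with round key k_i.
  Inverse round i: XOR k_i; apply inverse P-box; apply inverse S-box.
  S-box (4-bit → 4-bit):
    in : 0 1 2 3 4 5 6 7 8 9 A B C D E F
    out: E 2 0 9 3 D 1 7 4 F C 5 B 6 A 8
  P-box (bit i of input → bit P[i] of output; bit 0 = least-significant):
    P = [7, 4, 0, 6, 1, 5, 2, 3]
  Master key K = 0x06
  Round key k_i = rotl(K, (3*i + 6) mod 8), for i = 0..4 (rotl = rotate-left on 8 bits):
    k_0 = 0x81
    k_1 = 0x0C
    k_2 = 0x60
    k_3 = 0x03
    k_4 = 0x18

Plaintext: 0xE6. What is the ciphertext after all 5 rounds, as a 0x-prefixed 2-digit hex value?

s_0 = plaintext = 0xE6
s_1 = Round(s_0, k_0) = 0x29
s_2 = Round(s_1, k_1) = 0xDD
s_3 = Round(s_2, k_2) = 0x55
s_4 = Round(s_3, k_3) = 0xCC
s_5 = Round(s_4, k_4) = 0xE2

0xE2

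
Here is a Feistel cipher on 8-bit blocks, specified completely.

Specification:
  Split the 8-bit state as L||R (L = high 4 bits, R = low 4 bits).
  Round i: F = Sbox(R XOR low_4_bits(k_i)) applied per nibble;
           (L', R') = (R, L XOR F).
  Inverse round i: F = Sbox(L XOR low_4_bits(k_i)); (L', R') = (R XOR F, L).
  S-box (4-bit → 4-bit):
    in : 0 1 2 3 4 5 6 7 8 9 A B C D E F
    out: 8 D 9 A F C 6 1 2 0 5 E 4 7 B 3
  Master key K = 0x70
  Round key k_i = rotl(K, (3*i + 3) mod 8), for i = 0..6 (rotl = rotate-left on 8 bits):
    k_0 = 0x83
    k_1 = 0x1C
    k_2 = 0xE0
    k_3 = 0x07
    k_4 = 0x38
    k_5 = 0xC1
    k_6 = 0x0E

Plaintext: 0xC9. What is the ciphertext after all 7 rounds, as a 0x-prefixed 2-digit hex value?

s_0 = plaintext = 0xC9
s_1 = Round(s_0, k_0) = 0x99
s_2 = Round(s_1, k_1) = 0x95
s_3 = Round(s_2, k_2) = 0x55
s_4 = Round(s_3, k_3) = 0x5C
s_5 = Round(s_4, k_4) = 0xCA
s_6 = Round(s_5, k_5) = 0xA2
s_7 = Round(s_6, k_6) = 0x2E

0x2E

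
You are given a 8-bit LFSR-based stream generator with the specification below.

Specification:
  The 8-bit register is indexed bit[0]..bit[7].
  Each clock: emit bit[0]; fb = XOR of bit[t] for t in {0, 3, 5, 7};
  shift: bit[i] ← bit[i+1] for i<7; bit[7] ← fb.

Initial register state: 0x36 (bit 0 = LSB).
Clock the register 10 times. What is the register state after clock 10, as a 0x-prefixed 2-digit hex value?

0x69

reg_0 = 0x36
clock 1: out=0, reg = 0x9B
clock 2: out=1, reg = 0xCD
clock 3: out=1, reg = 0xE6
clock 4: out=0, reg = 0x73
clock 5: out=1, reg = 0x39
clock 6: out=1, reg = 0x9C
clock 7: out=0, reg = 0x4E
clock 8: out=0, reg = 0xA7
clock 9: out=1, reg = 0xD3
clock 10: out=1, reg = 0x69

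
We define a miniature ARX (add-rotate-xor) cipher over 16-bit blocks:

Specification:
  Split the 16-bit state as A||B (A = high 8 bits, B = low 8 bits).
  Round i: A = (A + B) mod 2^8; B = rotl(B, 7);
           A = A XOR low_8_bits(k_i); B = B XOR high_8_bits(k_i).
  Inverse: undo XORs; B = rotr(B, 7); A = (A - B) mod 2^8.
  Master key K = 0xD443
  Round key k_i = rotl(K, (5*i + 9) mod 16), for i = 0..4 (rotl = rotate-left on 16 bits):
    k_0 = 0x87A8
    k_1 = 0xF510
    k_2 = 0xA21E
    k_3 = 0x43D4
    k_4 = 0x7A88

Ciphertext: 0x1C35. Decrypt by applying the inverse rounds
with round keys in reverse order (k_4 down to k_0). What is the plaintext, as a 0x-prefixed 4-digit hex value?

s_0 = ciphertext = 0x1C35
s_1 = InvRound(s_0, k_4) = 0xF69E
s_2 = InvRound(s_1, k_3) = 0x67BB
s_3 = InvRound(s_2, k_2) = 0x4732
s_4 = InvRound(s_3, k_1) = 0xC88F
s_5 = InvRound(s_4, k_0) = 0x5010

0x5010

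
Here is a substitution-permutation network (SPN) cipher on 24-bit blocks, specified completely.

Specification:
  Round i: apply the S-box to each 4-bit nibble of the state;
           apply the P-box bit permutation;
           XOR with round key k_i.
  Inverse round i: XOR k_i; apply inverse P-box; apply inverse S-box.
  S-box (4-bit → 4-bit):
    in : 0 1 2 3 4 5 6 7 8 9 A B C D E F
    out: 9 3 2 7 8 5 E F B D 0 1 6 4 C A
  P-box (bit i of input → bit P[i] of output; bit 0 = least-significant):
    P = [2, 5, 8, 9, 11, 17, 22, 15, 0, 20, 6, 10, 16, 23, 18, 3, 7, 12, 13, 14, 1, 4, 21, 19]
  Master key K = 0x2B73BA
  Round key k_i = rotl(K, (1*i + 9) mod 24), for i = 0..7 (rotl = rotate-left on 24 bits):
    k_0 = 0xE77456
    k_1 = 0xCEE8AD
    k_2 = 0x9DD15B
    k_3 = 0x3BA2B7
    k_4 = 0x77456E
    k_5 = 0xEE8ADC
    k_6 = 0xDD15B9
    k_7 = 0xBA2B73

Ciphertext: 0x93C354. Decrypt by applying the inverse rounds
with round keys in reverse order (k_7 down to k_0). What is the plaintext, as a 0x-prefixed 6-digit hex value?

0xEC5D2B

s_0 = ciphertext = 0x93C354
s_1 = InvRound(s_0, k_7) = 0x9EBB01
s_2 = InvRound(s_1, k_6) = 0x25047F
s_3 = InvRound(s_2, k_5) = 0x0B107F
s_4 = InvRound(s_3, k_4) = 0x6FD8DD
s_5 = InvRound(s_4, k_3) = 0xB6EC5F
s_6 = InvRound(s_5, k_2) = 0xECB415
s_7 = InvRound(s_6, k_1) = 0xC84412
s_8 = InvRound(s_7, k_0) = 0xEC5D2B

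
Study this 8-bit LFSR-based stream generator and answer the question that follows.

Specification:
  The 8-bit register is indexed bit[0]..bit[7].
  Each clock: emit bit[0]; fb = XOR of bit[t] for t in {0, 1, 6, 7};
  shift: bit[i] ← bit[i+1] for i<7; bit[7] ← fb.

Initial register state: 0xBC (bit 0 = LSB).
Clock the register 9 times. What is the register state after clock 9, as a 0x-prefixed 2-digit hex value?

0xBD

reg_0 = 0xBC
clock 1: out=0, reg = 0xDE
clock 2: out=0, reg = 0xEF
clock 3: out=1, reg = 0x77
clock 4: out=1, reg = 0xBB
clock 5: out=1, reg = 0xDD
clock 6: out=1, reg = 0xEE
clock 7: out=0, reg = 0xF7
clock 8: out=1, reg = 0x7B
clock 9: out=1, reg = 0xBD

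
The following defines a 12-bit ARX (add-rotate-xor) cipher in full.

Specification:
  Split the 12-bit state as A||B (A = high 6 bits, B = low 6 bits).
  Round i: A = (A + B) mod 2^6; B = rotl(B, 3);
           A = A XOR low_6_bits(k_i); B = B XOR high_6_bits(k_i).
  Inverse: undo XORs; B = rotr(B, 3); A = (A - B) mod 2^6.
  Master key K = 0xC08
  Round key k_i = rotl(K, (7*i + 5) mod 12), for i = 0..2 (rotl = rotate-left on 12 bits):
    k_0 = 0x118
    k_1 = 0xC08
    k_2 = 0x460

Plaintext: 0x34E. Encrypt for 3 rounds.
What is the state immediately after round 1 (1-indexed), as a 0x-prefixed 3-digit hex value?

s_0 = plaintext = 0x34E
s_1 = Round(s_0, k_0) = 0x0F5
s_2 = Round(s_1, k_1) = 0xC1E
s_3 = Round(s_2, k_2) = 0xBA2

0x0F5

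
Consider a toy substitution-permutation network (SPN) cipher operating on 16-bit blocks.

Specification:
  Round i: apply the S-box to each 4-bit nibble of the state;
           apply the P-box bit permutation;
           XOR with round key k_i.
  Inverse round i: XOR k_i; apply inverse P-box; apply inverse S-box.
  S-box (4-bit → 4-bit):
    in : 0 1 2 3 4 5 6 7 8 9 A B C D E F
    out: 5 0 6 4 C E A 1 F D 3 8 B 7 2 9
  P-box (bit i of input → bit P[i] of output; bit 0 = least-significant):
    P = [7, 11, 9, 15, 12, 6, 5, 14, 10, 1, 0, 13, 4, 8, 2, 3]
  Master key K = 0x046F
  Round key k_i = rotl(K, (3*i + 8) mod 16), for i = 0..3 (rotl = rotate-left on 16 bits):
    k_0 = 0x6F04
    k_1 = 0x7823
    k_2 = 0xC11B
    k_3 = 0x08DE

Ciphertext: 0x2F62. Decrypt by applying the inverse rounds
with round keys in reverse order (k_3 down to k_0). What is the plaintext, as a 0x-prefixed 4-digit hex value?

0x8DE5

s_0 = ciphertext = 0x2F62
s_1 = InvRound(s_0, k_3) = 0x8F30
s_2 = InvRound(s_1, k_2) = 0xBD42
s_3 = InvRound(s_2, k_1) = 0xE05B
s_4 = InvRound(s_3, k_0) = 0x8DE5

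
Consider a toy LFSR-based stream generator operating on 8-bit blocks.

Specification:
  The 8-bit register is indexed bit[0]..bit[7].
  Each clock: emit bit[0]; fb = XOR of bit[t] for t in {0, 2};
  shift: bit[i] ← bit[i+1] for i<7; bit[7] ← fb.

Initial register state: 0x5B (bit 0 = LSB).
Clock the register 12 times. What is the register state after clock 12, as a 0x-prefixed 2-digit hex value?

reg_0 = 0x5B
clock 1: out=1, reg = 0xAD
clock 2: out=1, reg = 0x56
clock 3: out=0, reg = 0xAB
clock 4: out=1, reg = 0xD5
clock 5: out=1, reg = 0x6A
clock 6: out=0, reg = 0x35
clock 7: out=1, reg = 0x1A
clock 8: out=0, reg = 0x0D
clock 9: out=1, reg = 0x06
clock 10: out=0, reg = 0x83
clock 11: out=1, reg = 0xC1
clock 12: out=1, reg = 0xE0

0xE0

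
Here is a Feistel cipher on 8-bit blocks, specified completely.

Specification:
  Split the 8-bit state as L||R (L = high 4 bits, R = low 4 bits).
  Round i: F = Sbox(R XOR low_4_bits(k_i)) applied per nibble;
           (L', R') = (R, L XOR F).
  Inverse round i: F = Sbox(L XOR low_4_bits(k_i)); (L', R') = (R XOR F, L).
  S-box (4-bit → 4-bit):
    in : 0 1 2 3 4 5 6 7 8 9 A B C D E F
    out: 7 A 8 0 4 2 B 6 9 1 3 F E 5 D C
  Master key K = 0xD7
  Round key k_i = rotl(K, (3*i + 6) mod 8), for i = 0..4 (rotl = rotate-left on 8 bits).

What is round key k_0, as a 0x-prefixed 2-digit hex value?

0xF5

K = 0xD7
k_0 = rotl(K, (3*0+6) mod 8) = rotl(K, 6) = 0xF5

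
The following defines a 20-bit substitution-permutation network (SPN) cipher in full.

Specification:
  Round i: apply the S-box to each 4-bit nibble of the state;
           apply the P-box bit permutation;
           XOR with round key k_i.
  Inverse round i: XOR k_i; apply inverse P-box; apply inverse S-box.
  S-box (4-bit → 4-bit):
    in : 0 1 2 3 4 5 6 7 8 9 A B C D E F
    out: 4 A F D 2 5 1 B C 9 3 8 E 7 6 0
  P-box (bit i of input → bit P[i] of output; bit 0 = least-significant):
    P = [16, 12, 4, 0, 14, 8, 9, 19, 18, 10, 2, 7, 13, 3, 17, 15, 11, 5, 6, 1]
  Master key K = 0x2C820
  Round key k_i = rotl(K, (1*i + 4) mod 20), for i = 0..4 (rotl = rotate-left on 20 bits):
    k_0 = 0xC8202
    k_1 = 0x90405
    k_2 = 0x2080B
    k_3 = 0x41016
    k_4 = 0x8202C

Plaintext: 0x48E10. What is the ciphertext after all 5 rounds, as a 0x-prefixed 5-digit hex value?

0x9B6A7

s_0 = plaintext = 0x48E10
s_1 = Round(s_0, k_0) = 0x60736
s_2 = Round(s_1, k_1) = 0x64A85
s_3 = Round(s_2, k_2) = 0xF0613
s_4 = Round(s_3, k_3) = 0xB1107
s_5 = Round(s_4, k_4) = 0x9B6A7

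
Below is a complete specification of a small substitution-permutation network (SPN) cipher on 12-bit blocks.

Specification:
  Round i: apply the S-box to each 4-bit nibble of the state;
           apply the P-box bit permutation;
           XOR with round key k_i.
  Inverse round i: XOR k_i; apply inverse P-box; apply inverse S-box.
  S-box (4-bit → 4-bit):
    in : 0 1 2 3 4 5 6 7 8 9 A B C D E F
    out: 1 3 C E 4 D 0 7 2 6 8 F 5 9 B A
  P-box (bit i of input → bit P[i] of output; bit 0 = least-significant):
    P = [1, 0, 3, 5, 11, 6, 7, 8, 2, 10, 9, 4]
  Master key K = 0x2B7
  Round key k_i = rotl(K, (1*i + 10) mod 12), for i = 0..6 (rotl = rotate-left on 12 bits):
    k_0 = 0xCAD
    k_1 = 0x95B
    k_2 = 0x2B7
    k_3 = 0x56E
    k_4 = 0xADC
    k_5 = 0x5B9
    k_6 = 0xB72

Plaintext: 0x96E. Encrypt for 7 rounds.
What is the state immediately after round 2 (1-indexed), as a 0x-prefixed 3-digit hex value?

0x928

s_0 = plaintext = 0x96E
s_1 = Round(s_0, k_0) = 0xA8E
s_2 = Round(s_1, k_1) = 0x928
s_3 = Round(s_2, k_2) = 0x536
s_4 = Round(s_3, k_3) = 0x6BA
s_5 = Round(s_4, k_4) = 0x33C
s_6 = Round(s_5, k_5) = 0x263
s_7 = Round(s_6, k_6) = 0x94B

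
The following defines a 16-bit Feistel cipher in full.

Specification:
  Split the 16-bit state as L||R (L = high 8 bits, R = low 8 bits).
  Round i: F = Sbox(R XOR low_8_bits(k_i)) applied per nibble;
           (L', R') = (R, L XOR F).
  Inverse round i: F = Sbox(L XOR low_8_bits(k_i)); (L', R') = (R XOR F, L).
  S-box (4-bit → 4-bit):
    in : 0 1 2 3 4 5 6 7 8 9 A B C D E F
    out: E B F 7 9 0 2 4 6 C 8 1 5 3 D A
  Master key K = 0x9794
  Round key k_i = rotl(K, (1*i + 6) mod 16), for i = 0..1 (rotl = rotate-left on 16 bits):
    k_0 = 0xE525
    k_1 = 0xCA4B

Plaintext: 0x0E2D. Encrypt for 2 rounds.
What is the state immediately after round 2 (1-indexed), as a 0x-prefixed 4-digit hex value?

0xE8AA

s_0 = plaintext = 0x0E2D
s_1 = Round(s_0, k_0) = 0x2DE8
s_2 = Round(s_1, k_1) = 0xE8AA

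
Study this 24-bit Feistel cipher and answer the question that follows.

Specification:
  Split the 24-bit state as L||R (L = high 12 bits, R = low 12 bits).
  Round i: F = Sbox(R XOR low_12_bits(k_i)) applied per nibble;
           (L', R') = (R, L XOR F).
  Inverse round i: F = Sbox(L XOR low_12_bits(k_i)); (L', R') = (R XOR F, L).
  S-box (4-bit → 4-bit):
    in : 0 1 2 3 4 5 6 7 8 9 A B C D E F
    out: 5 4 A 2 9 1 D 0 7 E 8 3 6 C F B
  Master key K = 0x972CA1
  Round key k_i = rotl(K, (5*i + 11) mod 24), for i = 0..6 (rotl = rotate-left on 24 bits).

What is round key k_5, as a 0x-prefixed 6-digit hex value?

K = 0x972CA1
k_0 = rotl(K, (5*0+11) mod 24) = rotl(K, 11) = 0x650CB9
k_1 = rotl(K, (5*1+11) mod 24) = rotl(K, 16) = 0xA1972C
k_2 = rotl(K, (5*2+11) mod 24) = rotl(K, 21) = 0x32E594
k_3 = rotl(K, (5*3+11) mod 24) = rotl(K, 2) = 0x5CB286
k_4 = rotl(K, (5*4+11) mod 24) = rotl(K, 7) = 0x9650CB
k_5 = rotl(K, (5*5+11) mod 24) = rotl(K, 12) = 0xCA1972

0xCA1972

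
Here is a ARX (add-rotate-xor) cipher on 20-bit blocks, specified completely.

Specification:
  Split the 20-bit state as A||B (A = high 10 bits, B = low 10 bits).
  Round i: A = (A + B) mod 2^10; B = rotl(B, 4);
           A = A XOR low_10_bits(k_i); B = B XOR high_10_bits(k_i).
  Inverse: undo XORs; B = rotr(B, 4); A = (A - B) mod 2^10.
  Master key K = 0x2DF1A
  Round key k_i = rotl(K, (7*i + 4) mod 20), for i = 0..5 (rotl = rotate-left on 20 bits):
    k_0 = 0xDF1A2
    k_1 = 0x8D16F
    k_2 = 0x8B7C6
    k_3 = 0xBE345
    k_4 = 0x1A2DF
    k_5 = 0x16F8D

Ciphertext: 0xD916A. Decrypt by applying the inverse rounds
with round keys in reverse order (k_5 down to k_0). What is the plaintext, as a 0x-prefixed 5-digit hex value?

s_0 = ciphertext = 0xD916A
s_1 = InvRound(s_0, k_5) = 0x25853
s_2 = InvRound(s_1, k_4) = 0xE1AC3
s_3 = InvRound(s_2, k_3) = 0x802C3
s_4 = InvRound(s_3, k_2) = 0x8E38E
s_5 = InvRound(s_4, k_1) = 0x2F29B
s_6 = InvRound(s_5, k_0) = 0xD01DE

0xD01DE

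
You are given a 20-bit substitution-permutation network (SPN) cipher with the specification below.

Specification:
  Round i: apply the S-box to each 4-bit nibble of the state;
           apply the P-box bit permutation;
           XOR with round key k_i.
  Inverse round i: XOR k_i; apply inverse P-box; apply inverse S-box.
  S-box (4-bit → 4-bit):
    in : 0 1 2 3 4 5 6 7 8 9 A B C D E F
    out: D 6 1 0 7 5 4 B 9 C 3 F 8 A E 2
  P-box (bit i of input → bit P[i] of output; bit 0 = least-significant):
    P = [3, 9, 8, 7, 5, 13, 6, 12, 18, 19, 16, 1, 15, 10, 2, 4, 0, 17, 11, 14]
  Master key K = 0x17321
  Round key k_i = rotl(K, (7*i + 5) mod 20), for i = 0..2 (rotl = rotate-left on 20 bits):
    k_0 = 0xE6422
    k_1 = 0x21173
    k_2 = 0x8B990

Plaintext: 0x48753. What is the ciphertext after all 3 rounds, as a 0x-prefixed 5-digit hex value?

0x12AFF

s_0 = plaintext = 0x48753
s_1 = Round(s_0, k_0) = 0x0EC51
s_2 = Round(s_1, k_1) = 0x25E04
s_3 = Round(s_2, k_2) = 0x12AFF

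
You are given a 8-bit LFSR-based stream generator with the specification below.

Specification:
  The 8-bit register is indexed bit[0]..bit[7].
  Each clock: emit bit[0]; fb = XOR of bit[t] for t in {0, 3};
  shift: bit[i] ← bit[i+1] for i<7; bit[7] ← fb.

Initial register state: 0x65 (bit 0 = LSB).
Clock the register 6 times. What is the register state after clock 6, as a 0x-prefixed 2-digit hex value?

0x25

reg_0 = 0x65
clock 1: out=1, reg = 0xB2
clock 2: out=0, reg = 0x59
clock 3: out=1, reg = 0x2C
clock 4: out=0, reg = 0x96
clock 5: out=0, reg = 0x4B
clock 6: out=1, reg = 0x25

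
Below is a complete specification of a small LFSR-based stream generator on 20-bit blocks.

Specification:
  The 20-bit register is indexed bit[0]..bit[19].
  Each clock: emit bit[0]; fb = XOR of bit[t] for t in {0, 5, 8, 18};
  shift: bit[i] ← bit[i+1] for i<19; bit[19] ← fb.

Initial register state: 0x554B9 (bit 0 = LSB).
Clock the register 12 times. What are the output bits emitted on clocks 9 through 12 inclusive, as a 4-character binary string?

0010

reg_0 = 0x554B9
clock 1: out=1, reg = 0xAAA5C
clock 2: out=0, reg = 0x5552E
clock 3: out=0, reg = 0xAAA97
clock 4: out=1, reg = 0xD554B
clock 5: out=1, reg = 0xEAAA5
clock 6: out=1, reg = 0xF5552
clock 7: out=0, reg = 0x7AAA9
clock 8: out=1, reg = 0xBD554
clock 9: out=0, reg = 0xDEAAA
clock 10: out=0, reg = 0x6F555
clock 11: out=1, reg = 0xB7AAA
clock 12: out=0, reg = 0xDBD55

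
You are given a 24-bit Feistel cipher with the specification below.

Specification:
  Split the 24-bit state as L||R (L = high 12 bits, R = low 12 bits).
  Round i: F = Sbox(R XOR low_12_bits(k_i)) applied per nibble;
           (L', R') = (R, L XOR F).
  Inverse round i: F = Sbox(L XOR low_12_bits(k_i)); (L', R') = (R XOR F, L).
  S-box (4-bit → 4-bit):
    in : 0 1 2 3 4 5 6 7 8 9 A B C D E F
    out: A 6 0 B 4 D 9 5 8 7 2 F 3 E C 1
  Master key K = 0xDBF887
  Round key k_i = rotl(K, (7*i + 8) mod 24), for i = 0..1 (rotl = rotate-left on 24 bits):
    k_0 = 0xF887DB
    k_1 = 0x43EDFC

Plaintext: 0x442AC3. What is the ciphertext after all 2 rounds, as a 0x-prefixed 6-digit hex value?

0xA2AF2A

s_0 = plaintext = 0x442AC3
s_1 = Round(s_0, k_0) = 0xAC3A2A
s_2 = Round(s_1, k_1) = 0xA2AF2A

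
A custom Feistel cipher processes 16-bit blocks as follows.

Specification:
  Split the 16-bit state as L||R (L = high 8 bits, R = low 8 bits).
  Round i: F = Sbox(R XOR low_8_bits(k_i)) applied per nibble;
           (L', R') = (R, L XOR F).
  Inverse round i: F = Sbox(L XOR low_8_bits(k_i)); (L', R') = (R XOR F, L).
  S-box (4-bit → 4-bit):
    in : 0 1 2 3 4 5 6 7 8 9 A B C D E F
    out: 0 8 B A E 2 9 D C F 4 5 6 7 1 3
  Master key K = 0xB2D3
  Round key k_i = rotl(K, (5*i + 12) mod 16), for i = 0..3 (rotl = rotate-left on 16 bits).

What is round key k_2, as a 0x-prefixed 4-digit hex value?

K = 0xB2D3
k_0 = rotl(K, (5*0+12) mod 16) = rotl(K, 12) = 0x3B2D
k_1 = rotl(K, (5*1+12) mod 16) = rotl(K, 1) = 0x65A7
k_2 = rotl(K, (5*2+12) mod 16) = rotl(K, 6) = 0xB4EC

0xB4EC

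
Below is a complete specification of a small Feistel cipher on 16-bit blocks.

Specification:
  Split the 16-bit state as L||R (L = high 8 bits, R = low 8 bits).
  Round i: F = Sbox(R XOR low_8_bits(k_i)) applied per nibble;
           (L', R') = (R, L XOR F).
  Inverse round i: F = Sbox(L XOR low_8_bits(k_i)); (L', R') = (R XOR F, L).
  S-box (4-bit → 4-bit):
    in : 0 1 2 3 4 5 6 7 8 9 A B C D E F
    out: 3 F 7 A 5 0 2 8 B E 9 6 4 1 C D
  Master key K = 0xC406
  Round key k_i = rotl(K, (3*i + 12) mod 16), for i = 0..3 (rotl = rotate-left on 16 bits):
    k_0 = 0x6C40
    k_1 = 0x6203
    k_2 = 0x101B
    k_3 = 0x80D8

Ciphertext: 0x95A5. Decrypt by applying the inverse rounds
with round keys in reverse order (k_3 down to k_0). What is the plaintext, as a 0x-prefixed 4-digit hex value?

s_0 = ciphertext = 0x95A5
s_1 = InvRound(s_0, k_3) = 0xF495
s_2 = InvRound(s_1, k_2) = 0x58F4
s_3 = InvRound(s_2, k_1) = 0xF258
s_4 = InvRound(s_3, k_0) = 0x3FF2

0x3FF2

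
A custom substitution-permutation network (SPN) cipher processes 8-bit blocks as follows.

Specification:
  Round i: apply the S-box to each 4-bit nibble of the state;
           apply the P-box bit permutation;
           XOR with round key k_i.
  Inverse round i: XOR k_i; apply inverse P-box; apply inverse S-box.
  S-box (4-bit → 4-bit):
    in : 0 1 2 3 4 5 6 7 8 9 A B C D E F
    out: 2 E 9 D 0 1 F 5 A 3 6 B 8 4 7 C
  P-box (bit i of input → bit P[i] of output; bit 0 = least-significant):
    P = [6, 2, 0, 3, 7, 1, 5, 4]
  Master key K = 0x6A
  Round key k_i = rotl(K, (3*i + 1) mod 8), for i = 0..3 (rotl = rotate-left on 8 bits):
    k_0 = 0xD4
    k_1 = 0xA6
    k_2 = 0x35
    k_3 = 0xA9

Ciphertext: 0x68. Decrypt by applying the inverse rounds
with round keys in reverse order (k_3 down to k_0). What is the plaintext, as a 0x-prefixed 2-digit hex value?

s_0 = ciphertext = 0x68
s_1 = InvRound(s_0, k_3) = 0x57
s_2 = InvRound(s_1, k_2) = 0xA5
s_3 = InvRound(s_2, k_1) = 0x0D
s_4 = InvRound(s_3, k_0) = 0x23

0x23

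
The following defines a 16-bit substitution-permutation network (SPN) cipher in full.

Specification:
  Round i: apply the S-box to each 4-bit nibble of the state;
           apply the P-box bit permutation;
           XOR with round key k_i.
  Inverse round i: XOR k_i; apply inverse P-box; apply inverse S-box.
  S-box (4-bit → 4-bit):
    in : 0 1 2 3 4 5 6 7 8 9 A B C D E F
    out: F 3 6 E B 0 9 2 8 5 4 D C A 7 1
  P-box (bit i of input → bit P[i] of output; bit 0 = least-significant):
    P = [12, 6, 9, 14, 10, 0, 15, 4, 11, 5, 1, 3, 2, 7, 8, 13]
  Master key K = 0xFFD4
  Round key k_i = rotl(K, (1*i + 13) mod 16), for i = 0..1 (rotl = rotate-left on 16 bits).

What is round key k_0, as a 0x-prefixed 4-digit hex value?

K = 0xFFD4
k_0 = rotl(K, (1*0+13) mod 16) = rotl(K, 13) = 0x9FFA

0x9FFA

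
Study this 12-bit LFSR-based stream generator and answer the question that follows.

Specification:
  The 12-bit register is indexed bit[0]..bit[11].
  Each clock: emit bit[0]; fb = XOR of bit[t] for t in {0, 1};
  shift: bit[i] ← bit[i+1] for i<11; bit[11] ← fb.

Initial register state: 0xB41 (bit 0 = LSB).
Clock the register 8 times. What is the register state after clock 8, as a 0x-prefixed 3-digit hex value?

reg_0 = 0xB41
clock 1: out=1, reg = 0xDA0
clock 2: out=0, reg = 0x6D0
clock 3: out=0, reg = 0x368
clock 4: out=0, reg = 0x1B4
clock 5: out=0, reg = 0x0DA
clock 6: out=0, reg = 0x86D
clock 7: out=1, reg = 0xC36
clock 8: out=0, reg = 0xE1B

0xE1B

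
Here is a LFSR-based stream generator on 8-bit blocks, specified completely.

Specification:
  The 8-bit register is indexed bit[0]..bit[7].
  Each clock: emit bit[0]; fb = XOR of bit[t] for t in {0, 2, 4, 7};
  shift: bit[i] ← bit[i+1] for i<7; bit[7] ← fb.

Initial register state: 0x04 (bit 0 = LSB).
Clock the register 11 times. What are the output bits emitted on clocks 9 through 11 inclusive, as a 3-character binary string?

reg_0 = 0x04
clock 1: out=0, reg = 0x82
clock 2: out=0, reg = 0xC1
clock 3: out=1, reg = 0x60
clock 4: out=0, reg = 0x30
clock 5: out=0, reg = 0x98
clock 6: out=0, reg = 0x4C
clock 7: out=0, reg = 0xA6
clock 8: out=0, reg = 0x53
clock 9: out=1, reg = 0x29
clock 10: out=1, reg = 0x94
clock 11: out=0, reg = 0xCA

110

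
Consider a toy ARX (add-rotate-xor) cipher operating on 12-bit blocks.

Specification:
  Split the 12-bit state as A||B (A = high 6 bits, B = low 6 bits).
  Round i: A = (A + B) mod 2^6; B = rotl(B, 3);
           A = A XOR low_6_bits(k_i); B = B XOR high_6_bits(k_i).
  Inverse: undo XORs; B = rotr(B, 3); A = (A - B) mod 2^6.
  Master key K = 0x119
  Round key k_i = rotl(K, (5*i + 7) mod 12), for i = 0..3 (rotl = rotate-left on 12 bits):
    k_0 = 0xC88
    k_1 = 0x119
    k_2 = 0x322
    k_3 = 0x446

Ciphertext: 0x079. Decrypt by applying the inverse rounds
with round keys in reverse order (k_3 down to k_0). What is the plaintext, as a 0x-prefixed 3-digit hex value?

s_0 = ciphertext = 0x079
s_1 = InvRound(s_0, k_3) = 0x085
s_2 = InvRound(s_1, k_2) = 0x5C9
s_3 = InvRound(s_2, k_1) = 0x969
s_4 = InvRound(s_3, k_0) = 0x49B

0x49B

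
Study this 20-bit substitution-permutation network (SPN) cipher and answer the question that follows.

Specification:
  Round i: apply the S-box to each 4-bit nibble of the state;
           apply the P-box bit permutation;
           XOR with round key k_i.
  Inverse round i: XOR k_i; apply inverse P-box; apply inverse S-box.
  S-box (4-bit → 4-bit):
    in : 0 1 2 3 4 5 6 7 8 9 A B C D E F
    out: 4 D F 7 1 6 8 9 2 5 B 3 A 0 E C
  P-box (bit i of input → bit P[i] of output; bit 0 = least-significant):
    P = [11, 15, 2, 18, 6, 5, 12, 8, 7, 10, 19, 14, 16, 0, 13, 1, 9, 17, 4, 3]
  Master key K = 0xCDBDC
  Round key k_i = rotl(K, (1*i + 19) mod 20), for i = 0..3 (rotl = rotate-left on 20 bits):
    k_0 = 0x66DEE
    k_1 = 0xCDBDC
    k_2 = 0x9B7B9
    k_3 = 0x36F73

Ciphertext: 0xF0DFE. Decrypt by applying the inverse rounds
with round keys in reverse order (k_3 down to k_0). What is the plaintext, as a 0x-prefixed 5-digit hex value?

0xC0E16

s_0 = ciphertext = 0xF0DFE
s_1 = InvRound(s_0, k_3) = 0x751DF
s_2 = InvRound(s_1, k_2) = 0xBFEBE
s_3 = InvRound(s_2, k_1) = 0x818A6
s_4 = InvRound(s_3, k_0) = 0xC0E16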